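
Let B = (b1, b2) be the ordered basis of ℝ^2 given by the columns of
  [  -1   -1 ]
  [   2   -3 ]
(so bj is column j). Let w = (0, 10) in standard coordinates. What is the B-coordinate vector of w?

We seek scalars with c_1 b1 + c_2 b2 = w; equivalently solve M c = w where the columns of M are b1, b2.
System: -c_1 - c_2 = 0, 2c_1 - 3c_2 = 10; solving gives c_1 = 2, c_2 = -2.
Check: 2b1 - 2b2 = (0, 10).

(2, -2)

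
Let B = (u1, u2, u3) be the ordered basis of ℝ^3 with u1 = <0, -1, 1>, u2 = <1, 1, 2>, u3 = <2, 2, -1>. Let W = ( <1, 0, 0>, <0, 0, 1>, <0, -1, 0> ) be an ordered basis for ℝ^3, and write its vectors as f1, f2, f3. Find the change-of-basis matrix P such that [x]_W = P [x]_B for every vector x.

[[0, 1, 2], [1, 2, -1], [1, -1, -2]]

Take x = uj: its B-coordinates are the j-th standard unit vector, so P e_j — column j of P — equals [uj]_W.
u1 = 0·f1 + f2 + f3, giving column 1 = <0, 1, 1>; repeating for each j gives P = [[0, 1, 2], [1, 2, -1], [1, -1, -2]].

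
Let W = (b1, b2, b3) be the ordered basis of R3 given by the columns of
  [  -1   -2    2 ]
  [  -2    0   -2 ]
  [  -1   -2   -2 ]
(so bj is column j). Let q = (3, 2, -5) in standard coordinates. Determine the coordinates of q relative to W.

Write q = c_1 b1 + ... + c_3 b3 and solve for the c_i.
Solving this 3x3 system gives c = (-3, 2, 2).
Check: -3b1 + 2b2 + 2b3 = (3, 2, -5).

(-3, 2, 2)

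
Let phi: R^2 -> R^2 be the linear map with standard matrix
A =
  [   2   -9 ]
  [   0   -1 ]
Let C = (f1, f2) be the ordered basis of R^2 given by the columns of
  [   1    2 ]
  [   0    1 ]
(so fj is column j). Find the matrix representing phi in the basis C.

With P the matrix whose columns are f1, f2, [phi]_C = P^(-1) A P.
Column by column: phi(f1) = A f1 = (2, 0); its C-coordinates (2, 0) give column 1.
Continuing for each basis vector yields [phi]_C = [[2, -3], [0, -1]].

[[2, -3], [0, -1]]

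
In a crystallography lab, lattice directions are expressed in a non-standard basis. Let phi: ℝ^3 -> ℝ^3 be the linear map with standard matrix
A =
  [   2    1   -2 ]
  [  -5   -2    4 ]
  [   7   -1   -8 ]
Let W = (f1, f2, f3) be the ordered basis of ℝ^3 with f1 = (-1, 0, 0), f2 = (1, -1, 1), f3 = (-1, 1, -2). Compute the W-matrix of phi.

The j-th column of [phi]_W is [phi(fj)]_W.
phi(f1) = A f1 = (-2, 5, -7) = -3f1 - 3f2 + 2f3, so column 1 is (-3, -3, 2).
Repeating for f2, f3 and assembling the columns gives [[-3, 0, 2], [-3, -2, 2], [2, -1, -3]].

[[-3, 0, 2], [-3, -2, 2], [2, -1, -3]]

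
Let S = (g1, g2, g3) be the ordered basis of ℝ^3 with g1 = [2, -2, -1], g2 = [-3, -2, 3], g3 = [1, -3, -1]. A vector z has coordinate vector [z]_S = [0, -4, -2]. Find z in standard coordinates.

[10, 14, -10]

By definition z = 0·g1 - 4g2 - 2g3.
Summing componentwise gives [10, 14, -10].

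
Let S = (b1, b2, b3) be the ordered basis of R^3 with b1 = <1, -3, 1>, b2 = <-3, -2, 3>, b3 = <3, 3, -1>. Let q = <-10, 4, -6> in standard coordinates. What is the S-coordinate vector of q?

Write q = c_1 b1 + ... + c_3 b3 and solve for the c_i.
Row-reducing the augmented matrix [M | q] gives c = (-4, -2, -4).
Check: -4b1 - 2b2 - 4b3 = <-10, 4, -6>.

<-4, -2, -4>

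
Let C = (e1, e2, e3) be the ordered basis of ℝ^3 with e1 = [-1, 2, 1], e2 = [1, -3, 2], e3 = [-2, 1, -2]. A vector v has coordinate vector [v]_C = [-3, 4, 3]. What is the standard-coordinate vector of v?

By definition v = -3e1 + 4e2 + 3e3.
Summing componentwise gives [1, -15, -1].

[1, -15, -1]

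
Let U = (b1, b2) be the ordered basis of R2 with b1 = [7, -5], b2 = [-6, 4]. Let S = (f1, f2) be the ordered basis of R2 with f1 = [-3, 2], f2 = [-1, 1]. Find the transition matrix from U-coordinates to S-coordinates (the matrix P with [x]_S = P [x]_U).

Take x = bj: its U-coordinates are the j-th standard unit vector, so P e_j — column j of P — equals [bj]_S.
b1 = -2f1 - f2, giving column 1 = [-2, -1]; repeating for each j gives P = [[-2, 2], [-1, 0]].

[[-2, 2], [-1, 0]]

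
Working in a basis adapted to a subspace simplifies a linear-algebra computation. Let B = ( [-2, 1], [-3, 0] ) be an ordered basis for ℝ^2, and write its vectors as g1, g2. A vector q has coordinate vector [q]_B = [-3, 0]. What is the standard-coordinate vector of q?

By definition q = -3g1 + 0·g2.
Summing componentwise gives [6, -3].

[6, -3]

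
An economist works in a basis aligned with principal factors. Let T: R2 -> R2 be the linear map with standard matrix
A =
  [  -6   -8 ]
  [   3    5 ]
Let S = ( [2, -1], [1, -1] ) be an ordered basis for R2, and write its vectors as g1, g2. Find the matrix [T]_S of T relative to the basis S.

The j-th column of [T]_S is [T(gj)]_S.
T(g1) = A g1 = [-4, 1] = -3g1 + 2g2, so column 1 is [-3, 2].
Repeating for g2 and assembling the columns gives [[-3, 0], [2, 2]].

[[-3, 0], [2, 2]]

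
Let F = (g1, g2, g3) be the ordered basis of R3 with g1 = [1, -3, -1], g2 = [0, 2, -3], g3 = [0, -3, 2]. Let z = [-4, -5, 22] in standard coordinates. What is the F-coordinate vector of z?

We seek scalars with c_1 g1 + ... + c_3 g3 = z; equivalently solve M c = z where the columns of M are g1, ..., g3.
Gaussian elimination on [M | z] yields c = (-4, -4, 3).
Check: -4g1 - 4g2 + 3g3 = [-4, -5, 22].

[-4, -4, 3]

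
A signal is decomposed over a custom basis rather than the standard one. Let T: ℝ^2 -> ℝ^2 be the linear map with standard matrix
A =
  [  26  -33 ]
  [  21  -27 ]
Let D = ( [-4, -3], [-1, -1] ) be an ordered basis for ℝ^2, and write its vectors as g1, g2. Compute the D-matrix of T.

Let P have columns g1, g2. Then [T]_D = P^(-1) A P.
Here det P = 1, so P^(-1) is integer; computing A P first and then P^(-1)(A P) gives [[2, -1], [-3, -3]].

[[2, -1], [-3, -3]]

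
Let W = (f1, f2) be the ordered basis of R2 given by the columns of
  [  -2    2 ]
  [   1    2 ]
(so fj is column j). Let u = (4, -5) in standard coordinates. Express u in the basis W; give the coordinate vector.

Write u = c_1 f1 + c_2 f2 and solve for the c_i.
System: -2c_1 + 2c_2 = 4, c_1 + 2c_2 = -5; solving gives c_1 = -3, c_2 = -1.
Check: -3f1 - f2 = (4, -5).

(-3, -1)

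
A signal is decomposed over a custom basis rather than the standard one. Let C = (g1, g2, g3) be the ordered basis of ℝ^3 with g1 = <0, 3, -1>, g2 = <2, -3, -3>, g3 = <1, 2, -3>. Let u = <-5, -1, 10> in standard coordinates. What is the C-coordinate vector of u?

[u]_C is the unique c with M c = u, where M has columns g1, ..., g3.
Solving this 3x3 system gives c = (-4, -3, 1).
Check: -4g1 - 3g2 + g3 = <-5, -1, 10>.

<-4, -3, 1>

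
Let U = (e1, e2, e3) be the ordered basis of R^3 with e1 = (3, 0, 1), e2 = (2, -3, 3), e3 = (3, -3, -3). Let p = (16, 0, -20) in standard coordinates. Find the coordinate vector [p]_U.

(4, -4, 4)

We seek scalars with c_1 e1 + ... + c_3 e3 = p; equivalently solve M c = p where the columns of M are e1, ..., e3.
Row-reducing the augmented matrix [M | p] gives c = (4, -4, 4).
Check: 4e1 - 4e2 + 4e3 = (16, 0, -20).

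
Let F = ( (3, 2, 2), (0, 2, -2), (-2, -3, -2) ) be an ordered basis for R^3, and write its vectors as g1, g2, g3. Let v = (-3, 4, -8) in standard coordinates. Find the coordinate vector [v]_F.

(-1, 3, 0)

Write v = c_1 g1 + ... + c_3 g3 and solve for the c_i.
Solving this 3x3 system gives c = (-1, 3, 0).
Check: -g1 + 3g2 + 0·g3 = (-3, 4, -8).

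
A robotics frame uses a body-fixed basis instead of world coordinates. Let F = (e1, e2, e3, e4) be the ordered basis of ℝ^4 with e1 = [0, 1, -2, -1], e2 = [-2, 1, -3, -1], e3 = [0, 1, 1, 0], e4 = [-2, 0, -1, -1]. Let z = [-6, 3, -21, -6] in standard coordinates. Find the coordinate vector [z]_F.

[3, 4, -4, -1]

We seek scalars with c_1 e1 + ... + c_4 e4 = z; equivalently solve M c = z where the columns of M are e1, ..., e4.
Gaussian elimination on [M | z] yields c = (3, 4, -4, -1).
Check: 3e1 + 4e2 - 4e3 - e4 = [-6, 3, -21, -6].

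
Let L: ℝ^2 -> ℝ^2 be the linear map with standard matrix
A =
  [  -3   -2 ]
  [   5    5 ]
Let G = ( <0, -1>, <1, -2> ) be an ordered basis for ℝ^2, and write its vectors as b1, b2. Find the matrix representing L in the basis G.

The j-th column of [L]_G is [L(bj)]_G.
L(b1) = A b1 = <2, -5> = b1 + 2b2, so column 1 is <1, 2>.
Repeating for b2 and assembling the columns gives [[1, 3], [2, 1]].

[[1, 3], [2, 1]]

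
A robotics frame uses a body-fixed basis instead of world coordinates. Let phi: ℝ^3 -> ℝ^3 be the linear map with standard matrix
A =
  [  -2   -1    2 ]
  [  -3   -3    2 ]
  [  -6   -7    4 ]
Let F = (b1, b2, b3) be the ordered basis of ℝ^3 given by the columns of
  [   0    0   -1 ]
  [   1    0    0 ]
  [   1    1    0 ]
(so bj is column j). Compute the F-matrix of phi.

The j-th column of [phi]_F is [phi(bj)]_F.
phi(b1) = A b1 = (1, -1, -3) = -b1 - 2b2 - b3, so column 1 is (-1, -2, -1).
Repeating for b2, b3 and assembling the columns gives [[-1, 2, 3], [-2, 2, 3], [-1, -2, -2]].

[[-1, 2, 3], [-2, 2, 3], [-1, -2, -2]]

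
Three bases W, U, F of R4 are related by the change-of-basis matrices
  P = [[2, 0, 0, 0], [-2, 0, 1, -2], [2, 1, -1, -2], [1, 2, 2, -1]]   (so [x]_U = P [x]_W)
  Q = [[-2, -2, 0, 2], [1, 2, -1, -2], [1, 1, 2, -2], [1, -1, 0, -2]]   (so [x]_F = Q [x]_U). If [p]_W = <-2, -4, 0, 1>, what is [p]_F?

Composing the changes, [p]_F = Q P [p]_W.
Q P = [[2, 4, 2, 2], [-6, -5, -1, 0], [2, -2, -5, -4], [2, -4, -5, 4]]; applying this to <-2, -4, 0, 1> gives <-18, 32, 0, 16>.

<-18, 32, 0, 16>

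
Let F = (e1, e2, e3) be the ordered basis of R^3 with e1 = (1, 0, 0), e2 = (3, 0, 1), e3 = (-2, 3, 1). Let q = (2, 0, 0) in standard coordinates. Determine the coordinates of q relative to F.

(2, 0, 0)

Write q = c_1 e1 + ... + c_3 e3 and solve for the c_i.
Gaussian elimination on [M | q] yields c = (2, 0, 0).
Check: 2e1 + 0·e2 + 0·e3 = (2, 0, 0).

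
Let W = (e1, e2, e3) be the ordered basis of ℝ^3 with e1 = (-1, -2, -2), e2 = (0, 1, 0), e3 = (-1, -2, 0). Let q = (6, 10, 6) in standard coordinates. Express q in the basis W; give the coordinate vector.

(-3, -2, -3)

Write q = c_1 e1 + ... + c_3 e3 and solve for the c_i.
Gaussian elimination on [M | q] yields c = (-3, -2, -3).
Check: -3e1 - 2e2 - 3e3 = (6, 10, 6).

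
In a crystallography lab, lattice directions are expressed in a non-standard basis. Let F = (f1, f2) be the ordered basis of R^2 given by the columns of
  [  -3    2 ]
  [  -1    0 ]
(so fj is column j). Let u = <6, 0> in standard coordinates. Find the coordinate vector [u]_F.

<0, 3>

Write u = c_1 f1 + c_2 f2 and solve for the c_i.
System: -3c_1 + 2c_2 = 6, -c_1 + 0c_2 = 0; solving gives c_1 = 0, c_2 = 3.
Check: 0·f1 + 3f2 = <6, 0>.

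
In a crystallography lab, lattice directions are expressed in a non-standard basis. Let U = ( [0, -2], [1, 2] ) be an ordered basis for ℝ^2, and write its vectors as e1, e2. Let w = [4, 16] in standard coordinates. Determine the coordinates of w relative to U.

[w]_U is the unique c with M c = w, where M has columns e1, e2.
System: 0c_1 + c_2 = 4, -2c_1 + 2c_2 = 16; solving gives c_1 = -4, c_2 = 4.
Check: -4e1 + 4e2 = [4, 16].

[-4, 4]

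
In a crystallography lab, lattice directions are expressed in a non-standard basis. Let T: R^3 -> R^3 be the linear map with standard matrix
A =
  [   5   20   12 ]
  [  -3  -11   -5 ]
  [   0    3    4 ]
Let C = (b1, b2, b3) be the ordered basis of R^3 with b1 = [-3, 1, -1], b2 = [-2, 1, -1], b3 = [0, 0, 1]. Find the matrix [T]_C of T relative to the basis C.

The j-th column of [T]_C is [T(bj)]_C.
T(b1) = A b1 = [-7, 3, -1] = b1 + 2b2 + 2b3, so column 1 is [1, 2, 2].
Repeating for b2, b3 and assembling the columns gives [[1, 2, -2], [2, -2, -3], [2, -1, -1]].

[[1, 2, -2], [2, -2, -3], [2, -1, -1]]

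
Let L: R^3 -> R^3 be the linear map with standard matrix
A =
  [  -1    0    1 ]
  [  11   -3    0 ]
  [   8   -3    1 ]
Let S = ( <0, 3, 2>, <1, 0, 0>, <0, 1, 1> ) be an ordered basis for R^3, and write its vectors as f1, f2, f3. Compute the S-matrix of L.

The j-th column of [L]_S is [L(fj)]_S.
L(f1) = A f1 = <2, -9, -7> = -2f1 + 2f2 - 3f3, so column 1 is <-2, 2, -3>.
Repeating for f2, f3 and assembling the columns gives [[-2, 3, -1], [2, -1, 1], [-3, 2, 0]].

[[-2, 3, -1], [2, -1, 1], [-3, 2, 0]]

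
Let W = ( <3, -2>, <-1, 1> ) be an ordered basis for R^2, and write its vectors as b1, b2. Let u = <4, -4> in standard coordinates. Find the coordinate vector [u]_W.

<0, -4>

We seek scalars with c_1 b1 + c_2 b2 = u; equivalently solve M c = u where the columns of M are b1, b2.
System: 3c_1 - c_2 = 4, -2c_1 + c_2 = -4; solving gives c_1 = 0, c_2 = -4.
Check: 0·b1 - 4b2 = <4, -4>.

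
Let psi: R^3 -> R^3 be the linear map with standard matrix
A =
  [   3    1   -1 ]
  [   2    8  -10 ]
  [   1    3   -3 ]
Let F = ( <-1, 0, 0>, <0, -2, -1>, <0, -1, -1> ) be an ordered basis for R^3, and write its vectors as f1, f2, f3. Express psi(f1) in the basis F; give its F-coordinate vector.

<3, 1, 0>

Compute psi(f1) = A f1 = <-3, -2, -1> in standard coordinates.
Then write this in F-coordinates: solve for y in y_1 f1 + ... + y_3 f3 = <-3, -2, -1>.
This gives y = <3, 1, 0>, which is column 1 of [psi]_F.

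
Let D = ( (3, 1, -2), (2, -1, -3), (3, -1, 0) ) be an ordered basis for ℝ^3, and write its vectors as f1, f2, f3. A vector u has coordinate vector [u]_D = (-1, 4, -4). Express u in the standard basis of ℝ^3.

(-7, -1, -10)

u = M [u]_D, where M has columns f1, ..., f3.
Carrying out the matrix-vector product, u = (-7, -1, -10).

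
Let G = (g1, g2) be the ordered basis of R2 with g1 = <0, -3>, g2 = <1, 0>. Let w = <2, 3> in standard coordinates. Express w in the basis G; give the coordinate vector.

<-1, 2>

We seek scalars with c_1 g1 + c_2 g2 = w; equivalently solve M c = w where the columns of M are g1, g2.
System: 0c_1 + c_2 = 2, -3c_1 + 0c_2 = 3; solving gives c_1 = -1, c_2 = 2.
Check: -g1 + 2g2 = <2, 3>.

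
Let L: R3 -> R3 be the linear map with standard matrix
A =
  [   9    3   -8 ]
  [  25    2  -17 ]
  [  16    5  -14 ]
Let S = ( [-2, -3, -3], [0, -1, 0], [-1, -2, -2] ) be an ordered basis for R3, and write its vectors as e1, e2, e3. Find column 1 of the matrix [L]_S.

[1, 0, 1]

Column 1 of [L]_S is the S-coordinate vector of L(e1).
In standard coordinates L(e1) = A e1 = [-3, -5, -5].
Converting to S: [-3, -5, -5] = e1 + 0·e2 + e3, so the coordinate vector is [1, 0, 1].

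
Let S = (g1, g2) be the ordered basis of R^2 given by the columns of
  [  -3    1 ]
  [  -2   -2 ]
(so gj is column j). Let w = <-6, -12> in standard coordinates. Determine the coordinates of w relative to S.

We seek scalars with c_1 g1 + c_2 g2 = w; equivalently solve M c = w where the columns of M are g1, g2.
System: -3c_1 + c_2 = -6, -2c_1 - 2c_2 = -12; solving gives c_1 = 3, c_2 = 3.
Check: 3g1 + 3g2 = <-6, -12>.

<3, 3>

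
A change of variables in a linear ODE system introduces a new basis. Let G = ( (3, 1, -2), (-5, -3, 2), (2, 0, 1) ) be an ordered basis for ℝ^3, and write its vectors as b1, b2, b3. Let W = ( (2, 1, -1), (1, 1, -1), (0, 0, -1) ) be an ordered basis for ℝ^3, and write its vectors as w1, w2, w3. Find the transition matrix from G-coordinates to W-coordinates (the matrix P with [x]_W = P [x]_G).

[[2, -2, 2], [-1, -1, -2], [1, 1, -1]]

Let M have columns bj and N have columns wj. Then for every x, N [x]_W = x = M [x]_G, so P = N^(-1) M.
Since det N = -1, N^(-1) has integer entries; multiplying gives P = [[2, -2, 2], [-1, -1, -2], [1, 1, -1]].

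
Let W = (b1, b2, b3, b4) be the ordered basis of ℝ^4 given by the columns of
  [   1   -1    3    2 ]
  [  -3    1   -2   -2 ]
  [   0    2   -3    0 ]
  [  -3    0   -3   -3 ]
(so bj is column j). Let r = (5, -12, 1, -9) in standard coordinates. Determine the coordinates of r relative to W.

Write r = c_1 b1 + ... + c_4 b4 and solve for the c_i.
Row-reducing the augmented matrix [M | r] gives c = (2, -4, -3, 4).
Check: 2b1 - 4b2 - 3b3 + 4b4 = (5, -12, 1, -9).

(2, -4, -3, 4)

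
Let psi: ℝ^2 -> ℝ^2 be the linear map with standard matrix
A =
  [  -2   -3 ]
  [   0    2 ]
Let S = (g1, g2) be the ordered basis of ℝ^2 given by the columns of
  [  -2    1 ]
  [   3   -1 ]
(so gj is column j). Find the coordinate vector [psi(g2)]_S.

(-1, -1)

Compute psi(g2) = A g2 = (1, -2) in standard coordinates.
Then write this in S-coordinates: solve for y in y_1 g1 + y_2 g2 = (1, -2).
This gives y = (-1, -1), which is column 2 of [psi]_S.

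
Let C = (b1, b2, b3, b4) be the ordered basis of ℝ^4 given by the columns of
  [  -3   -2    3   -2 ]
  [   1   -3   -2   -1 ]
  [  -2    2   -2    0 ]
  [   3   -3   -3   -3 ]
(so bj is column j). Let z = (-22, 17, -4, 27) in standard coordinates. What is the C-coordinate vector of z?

(4, -2, -4, 1)

Write z = c_1 b1 + ... + c_4 b4 and solve for the c_i.
Row-reducing the augmented matrix [M | z] gives c = (4, -2, -4, 1).
Check: 4b1 - 2b2 - 4b3 + b4 = (-22, 17, -4, 27).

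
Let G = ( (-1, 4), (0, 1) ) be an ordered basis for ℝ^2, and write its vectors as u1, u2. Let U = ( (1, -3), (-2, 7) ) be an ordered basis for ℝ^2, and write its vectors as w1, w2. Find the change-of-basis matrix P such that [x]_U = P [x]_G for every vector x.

Take x = uj: its G-coordinates are the j-th standard unit vector, so P e_j — column j of P — equals [uj]_U.
u1 = w1 + w2, giving column 1 = (1, 1); repeating for each j gives P = [[1, 2], [1, 1]].

[[1, 2], [1, 1]]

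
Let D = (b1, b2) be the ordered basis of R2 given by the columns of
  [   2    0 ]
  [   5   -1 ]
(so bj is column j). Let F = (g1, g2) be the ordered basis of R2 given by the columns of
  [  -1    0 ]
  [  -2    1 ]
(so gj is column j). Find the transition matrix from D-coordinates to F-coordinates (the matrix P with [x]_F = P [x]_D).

Column j of P is [bj]_F, since P maps D-coordinates to F-coordinates.
Expressing b1 in F: b1 = -2g1 + g2, so column 1 of P is <-2, 1>.
Doing the same for each bj gives P = [[-2, 0], [1, -1]].

[[-2, 0], [1, -1]]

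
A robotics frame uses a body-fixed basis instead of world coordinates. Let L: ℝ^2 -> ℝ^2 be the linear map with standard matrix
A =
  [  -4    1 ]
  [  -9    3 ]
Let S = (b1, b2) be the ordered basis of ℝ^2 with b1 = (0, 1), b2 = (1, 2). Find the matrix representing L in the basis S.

Let P have columns b1, b2. Then [L]_S = P^(-1) A P.
Here det P = -1, so P^(-1) is integer; computing A P first and then P^(-1)(A P) gives [[1, 1], [1, -2]].

[[1, 1], [1, -2]]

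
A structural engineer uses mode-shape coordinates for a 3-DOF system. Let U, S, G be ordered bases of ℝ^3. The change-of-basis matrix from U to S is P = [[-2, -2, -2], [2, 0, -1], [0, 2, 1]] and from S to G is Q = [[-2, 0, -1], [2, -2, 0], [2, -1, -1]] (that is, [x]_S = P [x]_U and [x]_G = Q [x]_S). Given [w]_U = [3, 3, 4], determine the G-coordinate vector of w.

[30, -44, -52]

First [w]_S = P [w]_U = [-20, 2, 10].
Then [w]_G = Q [w]_S = [30, -44, -52].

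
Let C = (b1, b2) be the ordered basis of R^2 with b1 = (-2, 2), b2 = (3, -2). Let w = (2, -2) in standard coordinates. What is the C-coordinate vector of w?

We seek scalars with c_1 b1 + c_2 b2 = w; equivalently solve M c = w where the columns of M are b1, b2.
System: -2c_1 + 3c_2 = 2, 2c_1 - 2c_2 = -2; solving gives c_1 = -1, c_2 = 0.
Check: -b1 + 0·b2 = (2, -2).

(-1, 0)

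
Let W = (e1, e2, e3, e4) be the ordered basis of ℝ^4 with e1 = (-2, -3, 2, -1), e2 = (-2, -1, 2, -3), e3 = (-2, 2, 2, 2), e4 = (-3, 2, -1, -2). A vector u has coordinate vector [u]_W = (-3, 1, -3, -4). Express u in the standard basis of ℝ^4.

u = M [u]_W, where M has columns e1, ..., e4.
Carrying out the matrix-vector product, u = (22, -6, -6, 2).

(22, -6, -6, 2)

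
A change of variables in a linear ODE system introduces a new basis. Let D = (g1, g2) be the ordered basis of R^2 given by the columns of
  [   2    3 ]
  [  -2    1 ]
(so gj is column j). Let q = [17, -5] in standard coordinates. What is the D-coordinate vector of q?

[4, 3]

[q]_D is the unique c with M c = q, where M has columns g1, g2.
System: 2c_1 + 3c_2 = 17, -2c_1 + c_2 = -5; solving gives c_1 = 4, c_2 = 3.
Check: 4g1 + 3g2 = [17, -5].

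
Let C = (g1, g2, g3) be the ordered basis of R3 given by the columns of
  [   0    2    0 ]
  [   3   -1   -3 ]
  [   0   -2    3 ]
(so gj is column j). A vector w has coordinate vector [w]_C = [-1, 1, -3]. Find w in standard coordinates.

[2, 5, -11]

The coordinates say w = -g1 + g2 - 3g3; adding the scaled basis vectors gives [2, 5, -11].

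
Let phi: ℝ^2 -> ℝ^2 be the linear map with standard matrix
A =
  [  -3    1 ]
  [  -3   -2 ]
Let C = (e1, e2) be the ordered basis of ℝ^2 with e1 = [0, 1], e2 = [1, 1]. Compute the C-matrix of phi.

[[-3, -3], [1, -2]]

With P the matrix whose columns are e1, e2, [phi]_C = P^(-1) A P.
Column by column: phi(e1) = A e1 = [1, -2]; its C-coordinates [-3, 1] give column 1.
Continuing for each basis vector yields [phi]_C = [[-3, -3], [1, -2]].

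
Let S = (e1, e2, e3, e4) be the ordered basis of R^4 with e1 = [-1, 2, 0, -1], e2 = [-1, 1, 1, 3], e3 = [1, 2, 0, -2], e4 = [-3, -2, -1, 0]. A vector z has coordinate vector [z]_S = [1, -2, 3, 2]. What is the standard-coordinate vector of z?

By definition z = e1 - 2e2 + 3e3 + 2e4.
Summing componentwise gives [-2, 2, -4, -13].

[-2, 2, -4, -13]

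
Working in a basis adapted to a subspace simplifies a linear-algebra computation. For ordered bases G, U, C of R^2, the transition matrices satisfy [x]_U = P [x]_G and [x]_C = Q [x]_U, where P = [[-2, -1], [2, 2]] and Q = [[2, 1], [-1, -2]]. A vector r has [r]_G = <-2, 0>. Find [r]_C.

<4, 4>

Apply P to get U-coordinates <4, -4>, then Q to get C-coordinates.
The result is [r]_C = <4, 4>.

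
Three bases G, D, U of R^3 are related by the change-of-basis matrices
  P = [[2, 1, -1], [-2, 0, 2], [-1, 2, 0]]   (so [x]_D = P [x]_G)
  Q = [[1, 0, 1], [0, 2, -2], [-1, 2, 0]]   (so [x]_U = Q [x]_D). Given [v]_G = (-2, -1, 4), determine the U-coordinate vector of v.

Composing the changes, [v]_U = Q P [v]_G.
Q P = [[1, 3, -1], [-2, -4, 4], [-6, -1, 5]]; applying this to (-2, -1, 4) gives (-9, 24, 33).

(-9, 24, 33)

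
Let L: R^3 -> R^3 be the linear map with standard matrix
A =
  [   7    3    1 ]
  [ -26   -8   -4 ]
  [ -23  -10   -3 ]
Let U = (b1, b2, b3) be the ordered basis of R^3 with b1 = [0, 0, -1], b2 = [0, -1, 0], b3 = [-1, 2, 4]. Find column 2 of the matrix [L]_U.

Column 2 of [L]_U is the U-coordinate vector of L(b2).
In standard coordinates L(b2) = A b2 = [-3, 8, 10].
Converting to U: [-3, 8, 10] = 2b1 - 2b2 + 3b3, so the coordinate vector is [2, -2, 3].

[2, -2, 3]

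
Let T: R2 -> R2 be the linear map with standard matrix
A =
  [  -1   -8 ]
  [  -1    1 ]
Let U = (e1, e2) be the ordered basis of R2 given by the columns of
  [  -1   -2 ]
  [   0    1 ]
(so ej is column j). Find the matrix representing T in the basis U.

[[-3, 0], [1, 3]]

Let P have columns e1, e2. Then [T]_U = P^(-1) A P.
Here det P = -1, so P^(-1) is integer; computing A P first and then P^(-1)(A P) gives [[-3, 0], [1, 3]].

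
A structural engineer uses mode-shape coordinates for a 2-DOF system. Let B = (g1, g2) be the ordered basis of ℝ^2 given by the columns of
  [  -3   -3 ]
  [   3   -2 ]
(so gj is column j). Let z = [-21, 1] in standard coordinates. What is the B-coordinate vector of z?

[3, 4]

We seek scalars with c_1 g1 + c_2 g2 = z; equivalently solve M c = z where the columns of M are g1, g2.
System: -3c_1 - 3c_2 = -21, 3c_1 - 2c_2 = 1; solving gives c_1 = 3, c_2 = 4.
Check: 3g1 + 4g2 = [-21, 1].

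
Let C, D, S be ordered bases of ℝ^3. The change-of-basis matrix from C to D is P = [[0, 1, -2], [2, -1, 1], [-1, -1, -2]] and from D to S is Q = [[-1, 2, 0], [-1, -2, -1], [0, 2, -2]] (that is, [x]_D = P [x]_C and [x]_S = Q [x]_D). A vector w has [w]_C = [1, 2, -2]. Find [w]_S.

Composing the changes, [w]_S = Q P [w]_C.
Q P = [[4, -3, 4], [-3, 2, 2], [6, 0, 6]]; applying this to [1, 2, -2] gives [-10, -3, -6].

[-10, -3, -6]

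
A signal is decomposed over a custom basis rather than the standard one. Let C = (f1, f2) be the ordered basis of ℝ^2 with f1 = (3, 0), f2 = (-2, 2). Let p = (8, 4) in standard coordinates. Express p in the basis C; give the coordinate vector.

Write p = c_1 f1 + c_2 f2 and solve for the c_i.
System: 3c_1 - 2c_2 = 8, 0c_1 + 2c_2 = 4; solving gives c_1 = 4, c_2 = 2.
Check: 4f1 + 2f2 = (8, 4).

(4, 2)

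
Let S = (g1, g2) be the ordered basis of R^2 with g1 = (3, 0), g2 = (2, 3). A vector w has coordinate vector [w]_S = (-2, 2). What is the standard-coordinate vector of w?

(-2, 6)

w = M [w]_S, where M has columns g1, g2.
Carrying out the matrix-vector product, w = (-2, 6).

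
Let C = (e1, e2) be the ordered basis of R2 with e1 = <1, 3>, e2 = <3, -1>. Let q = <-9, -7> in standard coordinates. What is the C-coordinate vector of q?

<-3, -2>

Write q = c_1 e1 + c_2 e2 and solve for the c_i.
System: c_1 + 3c_2 = -9, 3c_1 - c_2 = -7; solving gives c_1 = -3, c_2 = -2.
Check: -3e1 - 2e2 = <-9, -7>.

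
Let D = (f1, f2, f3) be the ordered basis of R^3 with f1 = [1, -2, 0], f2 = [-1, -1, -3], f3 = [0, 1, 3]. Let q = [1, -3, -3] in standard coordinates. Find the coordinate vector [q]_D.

We seek scalars with c_1 f1 + ... + c_3 f3 = q; equivalently solve M c = q where the columns of M are f1, ..., f3.
Solving this 3x3 system gives c = (1, 0, -1).
Check: f1 + 0·f2 - f3 = [1, -3, -3].

[1, 0, -1]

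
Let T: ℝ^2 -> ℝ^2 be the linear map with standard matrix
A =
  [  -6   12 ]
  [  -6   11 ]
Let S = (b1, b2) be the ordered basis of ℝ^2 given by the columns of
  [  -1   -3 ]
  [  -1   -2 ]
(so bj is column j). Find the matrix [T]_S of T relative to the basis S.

The j-th column of [T]_S is [T(bj)]_S.
T(b1) = A b1 = (-6, -5) = 3b1 + b2, so column 1 is (3, 1).
Repeating for b2 and assembling the columns gives [[3, 0], [1, 2]].

[[3, 0], [1, 2]]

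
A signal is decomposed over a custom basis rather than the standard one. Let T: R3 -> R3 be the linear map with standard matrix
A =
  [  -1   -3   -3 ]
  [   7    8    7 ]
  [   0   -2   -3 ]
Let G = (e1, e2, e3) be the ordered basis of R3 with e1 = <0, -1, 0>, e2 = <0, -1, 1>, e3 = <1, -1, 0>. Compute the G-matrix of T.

[[3, 2, -3], [2, -1, 2], [3, 0, 2]]

With P the matrix whose columns are e1, ..., e3, [T]_G = P^(-1) A P.
Column by column: T(e1) = A e1 = <3, -8, 2>; its G-coordinates <3, 2, 3> give column 1.
Continuing for each basis vector yields [T]_G = [[3, 2, -3], [2, -1, 2], [3, 0, 2]].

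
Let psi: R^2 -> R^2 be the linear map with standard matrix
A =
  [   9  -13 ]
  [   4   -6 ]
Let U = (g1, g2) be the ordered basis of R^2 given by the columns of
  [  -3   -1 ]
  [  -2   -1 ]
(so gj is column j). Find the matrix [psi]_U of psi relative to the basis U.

[[1, -2], [-2, 2]]

Let P have columns g1, g2. Then [psi]_U = P^(-1) A P.
Here det P = 1, so P^(-1) is integer; computing A P first and then P^(-1)(A P) gives [[1, -2], [-2, 2]].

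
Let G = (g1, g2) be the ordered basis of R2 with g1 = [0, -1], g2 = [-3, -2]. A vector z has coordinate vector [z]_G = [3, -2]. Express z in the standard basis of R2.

z = M [z]_G, where M has columns g1, g2.
Carrying out the matrix-vector product, z = [6, 1].

[6, 1]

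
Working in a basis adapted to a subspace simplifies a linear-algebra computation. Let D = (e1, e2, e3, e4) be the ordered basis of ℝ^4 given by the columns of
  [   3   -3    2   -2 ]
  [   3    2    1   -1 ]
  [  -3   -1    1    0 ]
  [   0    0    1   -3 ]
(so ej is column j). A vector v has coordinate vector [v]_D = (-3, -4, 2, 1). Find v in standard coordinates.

v = M [v]_D, where M has columns e1, ..., e4.
Carrying out the matrix-vector product, v = (5, -16, 15, -1).

(5, -16, 15, -1)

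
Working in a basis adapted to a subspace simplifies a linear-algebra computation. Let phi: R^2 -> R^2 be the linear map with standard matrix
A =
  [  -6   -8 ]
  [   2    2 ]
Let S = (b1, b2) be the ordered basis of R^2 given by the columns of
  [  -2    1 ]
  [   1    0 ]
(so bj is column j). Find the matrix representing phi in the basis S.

[[-2, 2], [0, -2]]

Let P have columns b1, b2. Then [phi]_S = P^(-1) A P.
Here det P = -1, so P^(-1) is integer; computing A P first and then P^(-1)(A P) gives [[-2, 2], [0, -2]].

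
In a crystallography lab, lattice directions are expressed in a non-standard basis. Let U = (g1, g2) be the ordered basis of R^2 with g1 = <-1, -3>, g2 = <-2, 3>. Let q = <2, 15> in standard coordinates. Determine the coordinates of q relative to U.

[q]_U is the unique c with M c = q, where M has columns g1, g2.
System: -c_1 - 2c_2 = 2, -3c_1 + 3c_2 = 15; solving gives c_1 = -4, c_2 = 1.
Check: -4g1 + g2 = <2, 15>.

<-4, 1>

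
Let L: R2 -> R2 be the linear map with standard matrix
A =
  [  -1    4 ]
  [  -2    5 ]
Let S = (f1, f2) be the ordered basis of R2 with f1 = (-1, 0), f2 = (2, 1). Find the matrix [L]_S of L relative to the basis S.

With P the matrix whose columns are f1, f2, [L]_S = P^(-1) A P.
Column by column: L(f1) = A f1 = (1, 2); its S-coordinates (3, 2) give column 1.
Continuing for each basis vector yields [L]_S = [[3, 0], [2, 1]].

[[3, 0], [2, 1]]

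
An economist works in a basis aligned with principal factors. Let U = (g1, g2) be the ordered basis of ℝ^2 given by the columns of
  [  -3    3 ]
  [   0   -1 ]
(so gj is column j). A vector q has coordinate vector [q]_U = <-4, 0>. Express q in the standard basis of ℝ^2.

<12, 0>

q = M [q]_U, where M has columns g1, g2.
Carrying out the matrix-vector product, q = <12, 0>.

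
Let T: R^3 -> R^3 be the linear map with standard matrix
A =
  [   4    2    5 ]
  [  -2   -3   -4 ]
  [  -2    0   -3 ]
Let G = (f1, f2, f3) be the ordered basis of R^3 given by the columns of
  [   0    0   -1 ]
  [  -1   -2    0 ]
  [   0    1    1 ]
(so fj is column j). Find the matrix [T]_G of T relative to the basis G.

Let P have columns f1, ..., f3. Then [T]_G = P^(-1) A P.
Here det P = 1, so P^(-1) is integer; computing A P first and then P^(-1)(A P) gives [[1, 2, 2], [-2, -2, 0], [2, -1, -1]].

[[1, 2, 2], [-2, -2, 0], [2, -1, -1]]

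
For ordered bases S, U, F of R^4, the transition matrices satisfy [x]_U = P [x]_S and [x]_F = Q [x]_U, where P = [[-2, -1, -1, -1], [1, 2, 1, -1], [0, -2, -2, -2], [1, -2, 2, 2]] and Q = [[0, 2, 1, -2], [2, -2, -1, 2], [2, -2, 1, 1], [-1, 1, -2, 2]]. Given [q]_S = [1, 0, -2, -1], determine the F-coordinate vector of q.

[16, -14, 3, -23]

First [q]_U = P [q]_S = [1, 0, 6, -5].
Then [q]_F = Q [q]_U = [16, -14, 3, -23].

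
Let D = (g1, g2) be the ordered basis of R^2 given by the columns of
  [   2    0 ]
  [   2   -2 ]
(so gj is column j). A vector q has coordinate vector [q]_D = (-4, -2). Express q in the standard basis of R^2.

(-8, -4)

q = M [q]_D, where M has columns g1, g2.
Carrying out the matrix-vector product, q = (-8, -4).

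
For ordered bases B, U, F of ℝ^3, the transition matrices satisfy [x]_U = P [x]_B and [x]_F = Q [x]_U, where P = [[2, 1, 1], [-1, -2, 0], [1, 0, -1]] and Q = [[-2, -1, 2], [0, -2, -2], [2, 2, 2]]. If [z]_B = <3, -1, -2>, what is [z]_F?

<5, -8, 14>

Composing the changes, [z]_F = Q P [z]_B.
Q P = [[-1, 0, -4], [0, 4, 2], [4, -2, 0]]; applying this to <3, -1, -2> gives <5, -8, 14>.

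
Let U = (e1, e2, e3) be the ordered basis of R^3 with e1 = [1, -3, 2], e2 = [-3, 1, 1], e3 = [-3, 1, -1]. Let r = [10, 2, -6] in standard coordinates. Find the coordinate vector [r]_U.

[-2, -3, -1]

We seek scalars with c_1 e1 + ... + c_3 e3 = r; equivalently solve M c = r where the columns of M are e1, ..., e3.
Row-reducing the augmented matrix [M | r] gives c = (-2, -3, -1).
Check: -2e1 - 3e2 - e3 = [10, 2, -6].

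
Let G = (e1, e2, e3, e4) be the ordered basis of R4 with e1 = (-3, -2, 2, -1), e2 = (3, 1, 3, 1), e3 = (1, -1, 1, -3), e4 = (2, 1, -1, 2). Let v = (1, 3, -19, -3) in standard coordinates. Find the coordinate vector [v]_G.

[v]_G is the unique c with M c = v, where M has columns e1, ..., e4.
Solving this 4x4 system gives c = (-4, -4, 1, 0).
Check: -4e1 - 4e2 + e3 + 0·e4 = (1, 3, -19, -3).

(-4, -4, 1, 0)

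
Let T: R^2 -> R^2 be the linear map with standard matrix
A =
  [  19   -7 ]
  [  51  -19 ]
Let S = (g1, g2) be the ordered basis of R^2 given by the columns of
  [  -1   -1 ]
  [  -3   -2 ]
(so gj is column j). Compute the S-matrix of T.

[[-2, 3], [0, 2]]

With P the matrix whose columns are g1, g2, [T]_S = P^(-1) A P.
Column by column: T(g1) = A g1 = (2, 6); its S-coordinates (-2, 0) give column 1.
Continuing for each basis vector yields [T]_S = [[-2, 3], [0, 2]].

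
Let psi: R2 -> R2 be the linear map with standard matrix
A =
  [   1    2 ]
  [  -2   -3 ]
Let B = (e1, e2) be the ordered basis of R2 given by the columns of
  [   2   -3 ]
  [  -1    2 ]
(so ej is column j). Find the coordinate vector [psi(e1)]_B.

Column 1 of [psi]_B is the B-coordinate vector of psi(e1).
In standard coordinates psi(e1) = A e1 = <0, -1>.
Converting to B: <0, -1> = -3e1 - 2e2, so the coordinate vector is <-3, -2>.

<-3, -2>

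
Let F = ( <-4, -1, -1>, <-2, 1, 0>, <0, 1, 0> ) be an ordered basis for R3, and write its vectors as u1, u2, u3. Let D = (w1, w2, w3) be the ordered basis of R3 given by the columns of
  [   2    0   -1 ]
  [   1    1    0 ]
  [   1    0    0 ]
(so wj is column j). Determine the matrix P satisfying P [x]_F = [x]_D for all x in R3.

Take x = uj: its F-coordinates are the j-th standard unit vector, so P e_j — column j of P — equals [uj]_D.
u1 = -w1 + 0·w2 + 2w3, giving column 1 = <-1, 0, 2>; repeating for each j gives P = [[-1, 0, 0], [0, 1, 1], [2, 2, 0]].

[[-1, 0, 0], [0, 1, 1], [2, 2, 0]]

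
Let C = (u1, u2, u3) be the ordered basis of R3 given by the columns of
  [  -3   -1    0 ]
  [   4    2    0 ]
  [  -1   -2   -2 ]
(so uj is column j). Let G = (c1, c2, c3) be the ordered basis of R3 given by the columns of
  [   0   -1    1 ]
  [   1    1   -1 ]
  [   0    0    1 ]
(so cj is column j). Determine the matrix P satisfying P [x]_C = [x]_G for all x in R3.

Let M have columns uj and N have columns cj. Then for every x, N [x]_G = x = M [x]_C, so P = N^(-1) M.
Since det N = 1, N^(-1) has integer entries; multiplying gives P = [[1, 1, 0], [2, -1, -2], [-1, -2, -2]].

[[1, 1, 0], [2, -1, -2], [-1, -2, -2]]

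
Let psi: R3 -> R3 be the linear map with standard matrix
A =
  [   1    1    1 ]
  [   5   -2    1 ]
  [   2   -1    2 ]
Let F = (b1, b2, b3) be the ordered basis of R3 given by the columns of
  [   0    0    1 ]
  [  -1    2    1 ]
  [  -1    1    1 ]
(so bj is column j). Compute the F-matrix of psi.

[[1, 0, 1], [2, -3, 1], [-2, 3, 3]]

Let P have columns b1, ..., b3. Then [psi]_F = P^(-1) A P.
Here det P = 1, so P^(-1) is integer; computing A P first and then P^(-1)(A P) gives [[1, 0, 1], [2, -3, 1], [-2, 3, 3]].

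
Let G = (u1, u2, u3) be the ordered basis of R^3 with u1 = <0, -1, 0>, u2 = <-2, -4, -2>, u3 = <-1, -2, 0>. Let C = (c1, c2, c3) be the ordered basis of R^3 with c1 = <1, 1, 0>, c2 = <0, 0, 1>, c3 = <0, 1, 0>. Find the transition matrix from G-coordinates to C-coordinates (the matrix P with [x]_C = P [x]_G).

[[0, -2, -1], [0, -2, 0], [-1, -2, -1]]

Take x = uj: its G-coordinates are the j-th standard unit vector, so P e_j — column j of P — equals [uj]_C.
u1 = 0·c1 + 0·c2 - c3, giving column 1 = <0, 0, -1>; repeating for each j gives P = [[0, -2, -1], [0, -2, 0], [-1, -2, -1]].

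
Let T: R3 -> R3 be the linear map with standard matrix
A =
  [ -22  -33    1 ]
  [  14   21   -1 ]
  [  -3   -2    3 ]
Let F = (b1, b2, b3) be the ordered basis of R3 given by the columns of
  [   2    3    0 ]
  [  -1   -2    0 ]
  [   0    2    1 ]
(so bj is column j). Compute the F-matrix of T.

Let P have columns b1, ..., b3. Then [T]_F = P^(-1) A P.
Here det P = -1, so P^(-1) is integer; computing A P first and then P^(-1)(A P) gives [[-1, -2, -1], [-3, 2, 1], [2, -3, 1]].

[[-1, -2, -1], [-3, 2, 1], [2, -3, 1]]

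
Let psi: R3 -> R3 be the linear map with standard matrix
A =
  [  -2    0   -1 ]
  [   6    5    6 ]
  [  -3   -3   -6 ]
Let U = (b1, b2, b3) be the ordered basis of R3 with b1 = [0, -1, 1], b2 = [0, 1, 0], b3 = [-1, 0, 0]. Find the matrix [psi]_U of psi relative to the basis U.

[[-3, -3, 3], [-2, 2, -3], [1, 0, -2]]

With P the matrix whose columns are b1, ..., b3, [psi]_U = P^(-1) A P.
Column by column: psi(b1) = A b1 = [-1, 1, -3]; its U-coordinates [-3, -2, 1] give column 1.
Continuing for each basis vector yields [psi]_U = [[-3, -3, 3], [-2, 2, -3], [1, 0, -2]].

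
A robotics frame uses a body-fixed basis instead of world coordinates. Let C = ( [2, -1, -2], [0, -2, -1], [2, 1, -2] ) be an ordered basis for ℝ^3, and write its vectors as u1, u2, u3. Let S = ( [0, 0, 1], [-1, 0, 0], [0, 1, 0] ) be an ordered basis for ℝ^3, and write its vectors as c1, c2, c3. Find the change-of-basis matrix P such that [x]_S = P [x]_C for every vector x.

Column j of P is [uj]_S, since P maps C-coordinates to S-coordinates.
Expressing u1 in S: u1 = -2c1 - 2c2 - c3, so column 1 of P is [-2, -2, -1].
Doing the same for each uj gives P = [[-2, -1, -2], [-2, 0, -2], [-1, -2, 1]].

[[-2, -1, -2], [-2, 0, -2], [-1, -2, 1]]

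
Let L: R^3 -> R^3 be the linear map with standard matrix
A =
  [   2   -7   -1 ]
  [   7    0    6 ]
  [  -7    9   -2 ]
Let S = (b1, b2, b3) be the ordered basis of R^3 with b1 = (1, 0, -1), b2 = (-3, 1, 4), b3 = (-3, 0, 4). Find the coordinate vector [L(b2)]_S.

(-2, 3, 2)

Column 2 of [L]_S is the S-coordinate vector of L(b2).
In standard coordinates L(b2) = A b2 = (-17, 3, 22).
Converting to S: (-17, 3, 22) = -2b1 + 3b2 + 2b3, so the coordinate vector is (-2, 3, 2).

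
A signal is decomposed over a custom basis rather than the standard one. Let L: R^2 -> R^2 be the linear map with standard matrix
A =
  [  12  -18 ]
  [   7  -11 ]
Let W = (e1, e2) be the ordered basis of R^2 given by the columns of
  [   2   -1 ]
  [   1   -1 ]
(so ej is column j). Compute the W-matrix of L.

The j-th column of [L]_W is [L(ej)]_W.
L(e1) = A e1 = <6, 3> = 3e1 + 0·e2, so column 1 is <3, 0>.
Repeating for e2 and assembling the columns gives [[3, 2], [0, -2]].

[[3, 2], [0, -2]]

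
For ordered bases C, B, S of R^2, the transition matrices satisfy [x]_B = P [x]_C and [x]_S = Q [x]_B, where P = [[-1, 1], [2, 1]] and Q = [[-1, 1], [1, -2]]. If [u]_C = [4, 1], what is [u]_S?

[12, -21]

Composing the changes, [u]_S = Q P [u]_C.
Q P = [[3, 0], [-5, -1]]; applying this to [4, 1] gives [12, -21].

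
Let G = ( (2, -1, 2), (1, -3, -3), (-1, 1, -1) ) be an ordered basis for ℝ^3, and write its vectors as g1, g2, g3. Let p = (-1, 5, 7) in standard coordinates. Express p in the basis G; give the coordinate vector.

(0, -2, -1)

We seek scalars with c_1 g1 + ... + c_3 g3 = p; equivalently solve M c = p where the columns of M are g1, ..., g3.
Gaussian elimination on [M | p] yields c = (0, -2, -1).
Check: 0·g1 - 2g2 - g3 = (-1, 5, 7).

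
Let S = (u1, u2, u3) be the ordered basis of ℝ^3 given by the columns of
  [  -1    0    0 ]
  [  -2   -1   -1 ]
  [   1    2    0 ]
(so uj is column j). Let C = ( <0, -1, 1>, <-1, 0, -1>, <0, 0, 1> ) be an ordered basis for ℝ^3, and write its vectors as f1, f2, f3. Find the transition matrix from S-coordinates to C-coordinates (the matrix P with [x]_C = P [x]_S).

[[2, 1, 1], [1, 0, 0], [0, 1, -1]]

Take x = uj: its S-coordinates are the j-th standard unit vector, so P e_j — column j of P — equals [uj]_C.
u1 = 2f1 + f2 + 0·f3, giving column 1 = <2, 1, 0>; repeating for each j gives P = [[2, 1, 1], [1, 0, 0], [0, 1, -1]].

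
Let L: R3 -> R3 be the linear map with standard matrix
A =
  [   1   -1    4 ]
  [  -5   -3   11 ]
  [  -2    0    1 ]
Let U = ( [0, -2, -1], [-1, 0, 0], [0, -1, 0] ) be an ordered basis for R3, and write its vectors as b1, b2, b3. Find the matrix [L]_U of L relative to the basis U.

[[1, -2, 0], [2, 1, -1], [3, -1, -3]]

With P the matrix whose columns are b1, ..., b3, [L]_U = P^(-1) A P.
Column by column: L(b1) = A b1 = [-2, -5, -1]; its U-coordinates [1, 2, 3] give column 1.
Continuing for each basis vector yields [L]_U = [[1, -2, 0], [2, 1, -1], [3, -1, -3]].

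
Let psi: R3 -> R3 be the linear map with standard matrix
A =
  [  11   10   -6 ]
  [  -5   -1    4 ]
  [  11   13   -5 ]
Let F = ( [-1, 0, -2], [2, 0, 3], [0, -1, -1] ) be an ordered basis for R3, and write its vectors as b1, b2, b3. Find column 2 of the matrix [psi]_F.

[2, 3, -2]

Column 2 of [psi]_F is the F-coordinate vector of psi(b2).
In standard coordinates psi(b2) = A b2 = [4, 2, 7].
Converting to F: [4, 2, 7] = 2b1 + 3b2 - 2b3, so the coordinate vector is [2, 3, -2].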